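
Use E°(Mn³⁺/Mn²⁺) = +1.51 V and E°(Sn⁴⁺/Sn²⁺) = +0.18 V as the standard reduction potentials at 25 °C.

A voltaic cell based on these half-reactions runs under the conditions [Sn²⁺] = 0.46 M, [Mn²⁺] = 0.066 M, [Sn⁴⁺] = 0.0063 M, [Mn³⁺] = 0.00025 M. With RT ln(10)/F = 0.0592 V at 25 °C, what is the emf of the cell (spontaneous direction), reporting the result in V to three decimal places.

Mn³⁺/Mn²⁺ is the cathode (higher E°), Sn⁴⁺/Sn²⁺ the anode: E°cell = +1.51 − (+0.18) = +1.33 V, n = 2.
Overall: 2 Mn³⁺(aq) + Sn²⁺(aq) → 2 Mn²⁺(aq) + Sn⁴⁺(aq)
Q = [Mn²⁺]^2·[Sn⁴⁺] / ([Mn³⁺]^2·[Sn²⁺]); log Q = 2.980.
E = E° − (0.0592/n) log Q = +1.33 − (0.0592/2)(2.980) = +1.242 V.

+1.242 V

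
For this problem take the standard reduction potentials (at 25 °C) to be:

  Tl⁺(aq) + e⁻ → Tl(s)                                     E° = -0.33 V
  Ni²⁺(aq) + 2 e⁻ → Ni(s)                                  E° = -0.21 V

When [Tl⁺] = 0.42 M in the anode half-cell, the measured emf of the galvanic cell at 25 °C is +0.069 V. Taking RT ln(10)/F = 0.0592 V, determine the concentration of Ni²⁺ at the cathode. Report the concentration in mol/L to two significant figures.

0.0033 M

Ni²⁺/Ni is the cathode, Tl⁺/Tl the anode: E°cell = +0.12 V, n = 2.
Overall reaction: Ni²⁺(aq) + 2 Tl(s) → Ni(s) + 2 Tl⁺(aq); Q = [Tl⁺]^2/[Ni²⁺]^1.
From E = E° − (0.0592/n) log Q: log Q = (E° − E)·n/0.0592 = (+0.12 − (+0.069))·2/0.0592 = 1.7230.
So 1·log[Ni²⁺] = 2·log(0.42) − log Q = -0.7535 − (1.7230) = -2.4765; [Ni²⁺] = 10^(-2.4765) ≈ 0.0033 M.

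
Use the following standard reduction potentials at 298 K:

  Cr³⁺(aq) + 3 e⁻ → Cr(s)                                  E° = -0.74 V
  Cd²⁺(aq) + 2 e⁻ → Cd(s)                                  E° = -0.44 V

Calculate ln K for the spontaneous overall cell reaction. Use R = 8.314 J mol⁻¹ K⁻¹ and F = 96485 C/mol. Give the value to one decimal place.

Cathode: Cd²⁺/Cd; anode: Cr³⁺/Cr. E°cell = (-0.44) − (-0.74) = +0.30 V, with n = 6.
ΔG° = −nFE° = −RT ln K, so ln K = nFE°/(RT) = (6)(96485)(+0.30) / ((8.314)(298)) = 70.098.

70.1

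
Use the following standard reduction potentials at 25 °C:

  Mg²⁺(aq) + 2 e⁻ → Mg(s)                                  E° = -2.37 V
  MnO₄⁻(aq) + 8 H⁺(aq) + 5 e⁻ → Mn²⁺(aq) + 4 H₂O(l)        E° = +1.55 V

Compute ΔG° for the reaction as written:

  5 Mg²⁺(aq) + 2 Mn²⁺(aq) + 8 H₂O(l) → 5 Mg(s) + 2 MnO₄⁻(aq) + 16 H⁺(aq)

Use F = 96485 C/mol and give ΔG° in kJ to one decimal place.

+3782.2 kJ

As written, Mg²⁺/Mg is reduced (cathode) and MnO₄⁻/Mn²⁺ is oxidised (anode), so E°cell = (-2.37) − (+1.55) = -3.92 V.
Balancing electrons gives n = 10.
ΔG° = −nFE° = −(10)(96485)(-3.92) = 3,782,212 J = +3782.2 kJ.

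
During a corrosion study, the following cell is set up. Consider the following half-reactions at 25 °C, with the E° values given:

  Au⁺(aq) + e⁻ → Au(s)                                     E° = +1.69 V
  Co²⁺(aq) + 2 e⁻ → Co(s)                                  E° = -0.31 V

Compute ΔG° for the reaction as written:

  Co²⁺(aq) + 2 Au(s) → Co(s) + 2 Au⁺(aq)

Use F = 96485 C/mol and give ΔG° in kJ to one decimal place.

+385.9 kJ

As written, Co²⁺/Co is reduced (cathode) and Au⁺/Au is oxidised (anode), so E°cell = (-0.31) − (+1.69) = -2.00 V.
Balancing electrons gives n = 2.
ΔG° = −nFE° = −(2)(96485)(-2.00) = 385,940 J = +385.9 kJ.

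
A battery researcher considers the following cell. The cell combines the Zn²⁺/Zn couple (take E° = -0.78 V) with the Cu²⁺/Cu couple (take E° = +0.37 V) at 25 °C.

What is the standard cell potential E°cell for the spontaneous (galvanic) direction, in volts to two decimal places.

The Cu²⁺/Cu couple has the higher reduction potential, so it is the cathode; Zn²⁺/Zn is oxidised at the anode.
E°cell = E°(cathode) − E°(anode) = (+0.37) − (-0.78) = +1.15 V.
Since E°cell > 0, the reaction is spontaneous under standard conditions.

+1.15 V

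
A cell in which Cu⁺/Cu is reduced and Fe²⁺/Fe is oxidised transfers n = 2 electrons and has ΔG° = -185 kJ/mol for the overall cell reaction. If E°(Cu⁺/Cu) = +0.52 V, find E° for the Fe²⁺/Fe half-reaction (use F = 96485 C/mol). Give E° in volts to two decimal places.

E°cell = −ΔG°/(nF) = −(-185×10³)/((2)(96485)) = +0.959 V.
Since Cu⁺/Cu is the cathode and Fe²⁺/Fe the anode, E°cell = E°(Cu⁺/Cu) − E°(Fe²⁺/Fe).
So E°(Fe²⁺/Fe) = E°(Cu⁺/Cu) − E°cell = (+0.52) − (+0.959) = -0.44 V.

-0.44 V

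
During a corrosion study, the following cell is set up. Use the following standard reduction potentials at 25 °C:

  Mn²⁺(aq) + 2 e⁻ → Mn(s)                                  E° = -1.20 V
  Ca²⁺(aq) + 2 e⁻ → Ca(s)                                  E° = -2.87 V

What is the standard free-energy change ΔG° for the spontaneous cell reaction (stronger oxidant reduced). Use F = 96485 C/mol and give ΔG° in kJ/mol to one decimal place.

Mn²⁺/Mn (E° = -1.20 V) is the cathode; Ca²⁺/Ca (E° = -2.87 V) is the anode, so E°cell = +1.67 V.
Balancing electrons gives n = 2 (lcm of 2 and 2).
ΔG° = −nFE° = −(2)(96485)(+1.67) = -322,260 J = -322.3 kJ/mol.

-322.3 kJ/mol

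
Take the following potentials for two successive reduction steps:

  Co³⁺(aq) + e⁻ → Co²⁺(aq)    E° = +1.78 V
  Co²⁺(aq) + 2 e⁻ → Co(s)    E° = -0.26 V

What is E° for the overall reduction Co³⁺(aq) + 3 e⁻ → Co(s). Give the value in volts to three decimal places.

+0.420 V

Since ΔG° = −nFE° is additive over sequential reductions, n₃E°₃ = n₁E°₁ + n₂E°₂.
E°₃ = (1×+1.78 + 2×-0.26) / 3 = (+1.260) / 3 = +0.420 V.
Simply averaging or adding the two E° values would be wrong; the electron-weighted sum is required.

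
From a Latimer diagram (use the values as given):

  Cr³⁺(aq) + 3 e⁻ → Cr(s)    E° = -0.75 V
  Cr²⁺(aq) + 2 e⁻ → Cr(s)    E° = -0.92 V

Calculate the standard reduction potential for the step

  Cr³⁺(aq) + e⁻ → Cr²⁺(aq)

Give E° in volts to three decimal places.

Sequential free energies add, so n₃E°₃ = n₁E°₁ + n₂E°₂.
With n₃ = 3, and the known step contributing 2×(-0.92) V, the unknown satisfies 1·E° = 3×(-0.75) − 2×(-0.92) = -0.410.
E° = -0.410 / 1 = -0.410 V.

-0.410 V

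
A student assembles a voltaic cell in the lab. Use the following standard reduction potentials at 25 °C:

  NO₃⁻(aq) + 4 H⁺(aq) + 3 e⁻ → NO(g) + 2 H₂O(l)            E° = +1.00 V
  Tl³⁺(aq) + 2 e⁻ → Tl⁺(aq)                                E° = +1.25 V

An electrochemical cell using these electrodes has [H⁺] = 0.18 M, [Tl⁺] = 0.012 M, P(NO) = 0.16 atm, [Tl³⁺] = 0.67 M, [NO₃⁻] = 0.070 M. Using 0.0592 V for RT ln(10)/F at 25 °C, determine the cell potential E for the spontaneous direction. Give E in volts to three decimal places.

Tl³⁺/Tl⁺ is the cathode (higher E°), NO₃⁻/NO the anode: E°cell = +1.25 − (+1.00) = +0.25 V, n = 6.
Overall: 3 Tl³⁺(aq) + 2 NO(g) + 4 H₂O(l) → 3 Tl⁺(aq) + 2 NO₃⁻(aq) + 8 H⁺(aq)
Q = [Tl⁺]^3·[NO₃⁻]^2·[H⁺]^8 / ([Tl³⁺]^3·P(NO)^2); log Q = -11.917.
E = E° − (0.0592/n) log Q = +0.25 − (0.0592/6)(-11.917) = +0.368 V.

+0.368 V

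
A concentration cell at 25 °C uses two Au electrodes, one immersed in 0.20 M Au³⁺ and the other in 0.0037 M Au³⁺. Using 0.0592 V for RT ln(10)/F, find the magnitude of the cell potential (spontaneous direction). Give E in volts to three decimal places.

+0.034 V

For a concentration cell E°cell = 0. The 0.20 M side is the cathode (reduction is favoured where [Au³⁺] is higher).
With n = 3, E = −(0.0592/3) log([Au³⁺]ₐₙ/[Au³⁺]꜀ₐₜ) = −(0.0592/3) log(0.0037/0.2) = −(0.0592/3)(-1.733) = +0.034 V.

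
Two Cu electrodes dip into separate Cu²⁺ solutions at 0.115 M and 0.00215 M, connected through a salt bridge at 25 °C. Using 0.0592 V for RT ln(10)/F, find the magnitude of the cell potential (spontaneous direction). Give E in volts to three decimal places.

+0.051 V

For a concentration cell E°cell = 0. The 0.115 M side is the cathode (reduction is favoured where [Cu²⁺] is higher).
With n = 2, E = −(0.0592/2) log([Cu²⁺]ₐₙ/[Cu²⁺]꜀ₐₜ) = −(0.0592/2) log(0.00215/0.115) = −(0.0592/2)(-1.728) = +0.051 V.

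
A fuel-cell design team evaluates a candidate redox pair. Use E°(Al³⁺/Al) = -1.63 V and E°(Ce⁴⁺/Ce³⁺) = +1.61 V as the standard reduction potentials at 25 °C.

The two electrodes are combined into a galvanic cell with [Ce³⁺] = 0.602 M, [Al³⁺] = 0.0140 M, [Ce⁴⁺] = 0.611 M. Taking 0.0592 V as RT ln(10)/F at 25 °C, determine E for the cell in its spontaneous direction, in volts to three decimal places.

Ce⁴⁺/Ce³⁺ is the cathode (higher E°), Al³⁺/Al the anode: E°cell = +1.61 − (-1.63) = +3.24 V, n = 3.
Overall: 3 Ce⁴⁺(aq) + Al(s) → 3 Ce³⁺(aq) + Al³⁺(aq)
Q = [Ce³⁺]^3·[Al³⁺] / ([Ce⁴⁺]^3); log Q = -1.873.
E = E° − (0.0592/n) log Q = +3.24 − (0.0592/3)(-1.873) = +3.277 V.

+3.277 V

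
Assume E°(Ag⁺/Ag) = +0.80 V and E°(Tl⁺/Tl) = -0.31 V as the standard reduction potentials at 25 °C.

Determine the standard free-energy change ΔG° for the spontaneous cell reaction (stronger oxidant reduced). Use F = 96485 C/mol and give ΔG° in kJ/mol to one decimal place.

Ag⁺/Ag (E° = +0.80 V) is the cathode; Tl⁺/Tl (E° = -0.31 V) is the anode, so E°cell = +1.11 V.
Balancing electrons gives n = 1 (lcm of 1 and 1).
ΔG° = −nFE° = −(1)(96485)(+1.11) = -107,098 J = -107.1 kJ/mol.

-107.1 kJ/mol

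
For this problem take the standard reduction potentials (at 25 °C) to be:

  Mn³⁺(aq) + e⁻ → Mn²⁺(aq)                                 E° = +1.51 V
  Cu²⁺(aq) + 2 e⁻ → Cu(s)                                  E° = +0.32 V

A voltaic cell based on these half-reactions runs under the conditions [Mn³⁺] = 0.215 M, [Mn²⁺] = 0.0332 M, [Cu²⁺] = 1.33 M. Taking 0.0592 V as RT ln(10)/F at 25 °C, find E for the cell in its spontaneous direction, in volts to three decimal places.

+1.234 V

Mn³⁺/Mn²⁺ is the cathode (higher E°), Cu²⁺/Cu the anode: E°cell = +1.51 − (+0.32) = +1.19 V, n = 2.
Overall: 2 Mn³⁺(aq) + Cu(s) → 2 Mn²⁺(aq) + Cu²⁺(aq)
Q = [Mn²⁺]^2·[Cu²⁺] / ([Mn³⁺]^2); log Q = -1.499.
E = E° − (0.0592/n) log Q = +1.19 − (0.0592/2)(-1.499) = +1.234 V.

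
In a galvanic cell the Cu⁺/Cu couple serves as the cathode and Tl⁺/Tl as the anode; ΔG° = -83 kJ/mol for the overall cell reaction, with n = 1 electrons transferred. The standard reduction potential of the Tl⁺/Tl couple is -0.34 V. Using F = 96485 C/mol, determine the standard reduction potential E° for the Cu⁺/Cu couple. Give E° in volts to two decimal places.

+0.52 V

E°cell = −ΔG°/(nF) = −(-83×10³)/((1)(96485)) = +0.860 V.
Since Cu⁺/Cu is the cathode and Tl⁺/Tl the anode, E°cell = E°(Cu⁺/Cu) − E°(Tl⁺/Tl).
So E°(Cu⁺/Cu) = E°cell + E°(Tl⁺/Tl) = +0.860 + (-0.34) = +0.52 V.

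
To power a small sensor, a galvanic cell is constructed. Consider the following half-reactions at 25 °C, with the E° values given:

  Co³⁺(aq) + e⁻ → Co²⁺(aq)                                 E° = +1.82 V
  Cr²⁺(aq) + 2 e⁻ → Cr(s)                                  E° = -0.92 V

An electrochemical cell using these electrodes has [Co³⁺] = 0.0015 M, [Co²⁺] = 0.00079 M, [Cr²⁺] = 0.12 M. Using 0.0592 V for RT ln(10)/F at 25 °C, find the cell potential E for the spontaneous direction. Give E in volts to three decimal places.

+2.784 V

Co³⁺/Co²⁺ is the cathode (higher E°), Cr²⁺/Cr the anode: E°cell = +1.82 − (-0.92) = +2.74 V, n = 2.
Overall: 2 Co³⁺(aq) + Cr(s) → 2 Co²⁺(aq) + Cr²⁺(aq)
Q = [Co²⁺]^2·[Cr²⁺] / ([Co³⁺]^2); log Q = -1.478.
E = E° − (0.0592/n) log Q = +2.74 − (0.0592/2)(-1.478) = +2.784 V.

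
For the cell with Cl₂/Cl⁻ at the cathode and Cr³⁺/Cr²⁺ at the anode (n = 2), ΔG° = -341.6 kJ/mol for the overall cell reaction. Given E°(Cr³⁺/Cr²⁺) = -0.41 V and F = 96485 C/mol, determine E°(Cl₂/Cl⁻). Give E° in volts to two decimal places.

+1.36 V

E°cell = −ΔG°/(nF) = −(-341.6×10³)/((2)(96485)) = +1.770 V.
Since Cl₂/Cl⁻ is the cathode and Cr³⁺/Cr²⁺ the anode, E°cell = E°(Cl₂/Cl⁻) − E°(Cr³⁺/Cr²⁺).
So E°(Cl₂/Cl⁻) = E°cell + E°(Cr³⁺/Cr²⁺) = +1.770 + (-0.41) = +1.36 V.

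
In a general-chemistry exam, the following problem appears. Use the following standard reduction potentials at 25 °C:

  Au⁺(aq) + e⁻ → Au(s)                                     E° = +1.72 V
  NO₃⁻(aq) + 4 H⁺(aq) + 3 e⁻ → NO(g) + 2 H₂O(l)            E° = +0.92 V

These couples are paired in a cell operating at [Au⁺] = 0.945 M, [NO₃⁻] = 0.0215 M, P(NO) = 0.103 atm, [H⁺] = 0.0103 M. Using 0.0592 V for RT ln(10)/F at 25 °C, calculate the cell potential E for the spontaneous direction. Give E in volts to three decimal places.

Au⁺/Au is the cathode (higher E°), NO₃⁻/NO the anode: E°cell = +1.72 − (+0.92) = +0.80 V, n = 3.
Overall: 3 Au⁺(aq) + NO(g) + 2 H₂O(l) → 3 Au(s) + NO₃⁻(aq) + 4 H⁺(aq)
Q = [NO₃⁻]·[H⁺]^4 / ([Au⁺]^3·P(NO)); log Q = -8.555.
E = E° − (0.0592/n) log Q = +0.80 − (0.0592/3)(-8.555) = +0.969 V.

+0.969 V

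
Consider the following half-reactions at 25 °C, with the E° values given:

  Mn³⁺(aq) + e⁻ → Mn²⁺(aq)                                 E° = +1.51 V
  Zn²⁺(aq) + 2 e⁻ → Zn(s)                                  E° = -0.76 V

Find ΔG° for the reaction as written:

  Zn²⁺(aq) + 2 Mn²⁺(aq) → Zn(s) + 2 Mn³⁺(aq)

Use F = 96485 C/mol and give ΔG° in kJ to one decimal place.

As written, Zn²⁺/Zn is reduced (cathode) and Mn³⁺/Mn²⁺ is oxidised (anode), so E°cell = (-0.76) − (+1.51) = -2.27 V.
Balancing electrons gives n = 2.
ΔG° = −nFE° = −(2)(96485)(-2.27) = 438,042 J = +438.0 kJ.

+438.0 kJ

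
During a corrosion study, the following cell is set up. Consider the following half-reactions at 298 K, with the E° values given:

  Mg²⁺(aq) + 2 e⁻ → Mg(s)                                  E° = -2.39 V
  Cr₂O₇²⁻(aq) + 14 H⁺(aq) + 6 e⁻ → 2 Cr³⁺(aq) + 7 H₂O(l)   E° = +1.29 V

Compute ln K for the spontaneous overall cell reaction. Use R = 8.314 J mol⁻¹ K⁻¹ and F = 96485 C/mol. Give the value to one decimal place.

859.9

Cathode: Cr₂O₇²⁻/Cr³⁺; anode: Mg²⁺/Mg. E°cell = (+1.29) − (-2.39) = +3.68 V, with n = 6.
ΔG° = −nFE° = −RT ln K, so ln K = nFE°/(RT) = (6)(96485)(+3.68) / ((8.314)(298)) = 859.870.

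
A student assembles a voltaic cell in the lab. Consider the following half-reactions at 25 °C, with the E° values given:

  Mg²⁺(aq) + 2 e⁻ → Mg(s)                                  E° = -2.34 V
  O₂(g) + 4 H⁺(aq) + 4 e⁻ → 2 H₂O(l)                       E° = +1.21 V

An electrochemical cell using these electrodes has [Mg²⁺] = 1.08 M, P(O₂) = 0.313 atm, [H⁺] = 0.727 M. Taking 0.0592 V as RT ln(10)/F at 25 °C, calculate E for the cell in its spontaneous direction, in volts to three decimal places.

+3.533 V

O₂/H₂O is the cathode (higher E°), Mg²⁺/Mg the anode: E°cell = +1.21 − (-2.34) = +3.55 V, n = 4.
Overall: O₂(g) + 4 H⁺(aq) + 2 Mg(s) → 2 H₂O(l) + 2 Mg²⁺(aq)
Q = [Mg²⁺]^2 / (P(O₂)·[H⁺]^4); log Q = 1.125.
E = E° − (0.0592/n) log Q = +3.55 − (0.0592/4)(1.125) = +3.533 V.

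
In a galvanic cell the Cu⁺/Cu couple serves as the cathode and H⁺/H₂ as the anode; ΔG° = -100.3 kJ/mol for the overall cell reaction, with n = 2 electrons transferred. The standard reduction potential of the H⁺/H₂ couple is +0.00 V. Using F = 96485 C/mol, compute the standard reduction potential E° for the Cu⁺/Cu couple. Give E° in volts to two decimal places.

E°cell = −ΔG°/(nF) = −(-100.3×10³)/((2)(96485)) = +0.520 V.
Since Cu⁺/Cu is the cathode and H⁺/H₂ the anode, E°cell = E°(Cu⁺/Cu) − E°(H⁺/H₂).
So E°(Cu⁺/Cu) = E°cell + E°(H⁺/H₂) = +0.520 + (+0.00) = +0.52 V.

+0.52 V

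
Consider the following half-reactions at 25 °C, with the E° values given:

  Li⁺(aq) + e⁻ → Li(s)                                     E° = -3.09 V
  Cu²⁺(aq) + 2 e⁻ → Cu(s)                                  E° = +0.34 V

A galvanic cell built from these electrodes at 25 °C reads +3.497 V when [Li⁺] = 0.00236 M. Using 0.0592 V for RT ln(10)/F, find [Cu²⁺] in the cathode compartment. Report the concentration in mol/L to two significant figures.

0.0010 M

Cu²⁺/Cu is the cathode, Li⁺/Li the anode: E°cell = +3.43 V, n = 2.
Overall reaction: Cu²⁺(aq) + 2 Li(s) → Cu(s) + 2 Li⁺(aq); Q = [Li⁺]^2/[Cu²⁺]^1.
From E = E° − (0.0592/n) log Q: log Q = (E° − E)·n/0.0592 = (+3.43 − (+3.497))·2/0.0592 = -2.2635.
So 1·log[Cu²⁺] = 2·log(0.00236) − log Q = -5.2542 − (-2.2635) = -2.9907; [Cu²⁺] = 10^(-2.9907) ≈ 0.0010 M.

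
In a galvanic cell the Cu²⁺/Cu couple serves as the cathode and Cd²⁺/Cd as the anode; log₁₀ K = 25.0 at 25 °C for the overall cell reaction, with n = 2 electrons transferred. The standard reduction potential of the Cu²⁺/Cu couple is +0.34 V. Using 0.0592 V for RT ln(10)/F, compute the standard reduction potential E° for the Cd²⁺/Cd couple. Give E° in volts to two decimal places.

-0.40 V

E°cell = (0.0592/n)·log K = (0.0592/2)(25.0) = +0.740 V.
Since Cu²⁺/Cu is the cathode and Cd²⁺/Cd the anode, E°cell = E°(Cu²⁺/Cu) − E°(Cd²⁺/Cd).
So E°(Cd²⁺/Cd) = E°(Cu²⁺/Cu) − E°cell = (+0.34) − (+0.740) = -0.40 V.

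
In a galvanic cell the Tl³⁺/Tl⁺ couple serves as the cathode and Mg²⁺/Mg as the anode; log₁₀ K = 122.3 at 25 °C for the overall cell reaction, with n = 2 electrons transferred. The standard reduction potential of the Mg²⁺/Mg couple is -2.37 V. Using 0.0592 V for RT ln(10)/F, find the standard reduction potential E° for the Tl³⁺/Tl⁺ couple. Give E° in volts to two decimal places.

E°cell = (0.0592/n)·log K = (0.0592/2)(122.3) = +3.620 V.
Since Tl³⁺/Tl⁺ is the cathode and Mg²⁺/Mg the anode, E°cell = E°(Tl³⁺/Tl⁺) − E°(Mg²⁺/Mg).
So E°(Tl³⁺/Tl⁺) = E°cell + E°(Mg²⁺/Mg) = +3.620 + (-2.37) = +1.25 V.

+1.25 V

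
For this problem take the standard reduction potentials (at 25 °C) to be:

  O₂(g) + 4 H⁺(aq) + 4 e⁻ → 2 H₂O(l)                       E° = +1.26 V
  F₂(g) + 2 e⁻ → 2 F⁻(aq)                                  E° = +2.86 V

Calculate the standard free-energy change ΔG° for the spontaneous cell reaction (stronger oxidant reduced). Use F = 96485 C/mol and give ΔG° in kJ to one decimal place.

F₂/F⁻ (E° = +2.86 V) is the cathode; O₂/H₂O (E° = +1.26 V) is the anode, so E°cell = +1.60 V.
Balancing electrons gives n = 4 (lcm of 2 and 4).
ΔG° = −nFE° = −(4)(96485)(+1.60) = -617,504 J = -617.5 kJ.

-617.5 kJ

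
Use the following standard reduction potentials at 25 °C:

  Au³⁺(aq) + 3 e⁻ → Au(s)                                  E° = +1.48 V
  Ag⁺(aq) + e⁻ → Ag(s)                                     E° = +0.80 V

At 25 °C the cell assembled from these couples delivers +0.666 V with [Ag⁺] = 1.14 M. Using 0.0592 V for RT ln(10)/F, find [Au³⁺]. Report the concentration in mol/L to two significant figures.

0.29 M

Au³⁺/Au is the cathode, Ag⁺/Ag the anode: E°cell = +0.68 V, n = 3.
Overall reaction: Au³⁺(aq) + 3 Ag(s) → Au(s) + 3 Ag⁺(aq); Q = [Ag⁺]^3/[Au³⁺]^1.
From E = E° − (0.0592/n) log Q: log Q = (E° − E)·n/0.0592 = (+0.68 − (+0.666))·3/0.0592 = 0.7095.
So 1·log[Au³⁺] = 3·log(1.14) − log Q = 0.1707 − (0.7095) = -0.5388; [Au³⁺] = 10^(-0.5388) ≈ 0.29 M.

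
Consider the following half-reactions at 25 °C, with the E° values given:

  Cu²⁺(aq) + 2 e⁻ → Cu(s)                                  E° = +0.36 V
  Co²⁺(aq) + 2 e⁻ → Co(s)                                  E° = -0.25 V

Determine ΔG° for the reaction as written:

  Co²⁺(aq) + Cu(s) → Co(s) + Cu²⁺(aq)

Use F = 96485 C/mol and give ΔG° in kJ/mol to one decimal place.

As written, Co²⁺/Co is reduced (cathode) and Cu²⁺/Cu is oxidised (anode), so E°cell = (-0.25) − (+0.36) = -0.61 V.
Balancing electrons gives n = 2.
ΔG° = −nFE° = −(2)(96485)(-0.61) = 117,712 J = +117.7 kJ/mol.

+117.7 kJ/mol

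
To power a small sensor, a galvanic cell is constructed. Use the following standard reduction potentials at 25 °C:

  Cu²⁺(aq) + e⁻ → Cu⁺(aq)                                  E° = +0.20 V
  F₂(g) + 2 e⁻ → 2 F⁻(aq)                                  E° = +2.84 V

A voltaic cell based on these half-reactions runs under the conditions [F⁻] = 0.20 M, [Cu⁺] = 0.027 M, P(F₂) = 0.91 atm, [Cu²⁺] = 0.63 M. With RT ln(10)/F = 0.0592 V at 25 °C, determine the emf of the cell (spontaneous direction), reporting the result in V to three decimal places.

F₂/F⁻ is the cathode (higher E°), Cu²⁺/Cu⁺ the anode: E°cell = +2.84 − (+0.20) = +2.64 V, n = 2.
Overall: F₂(g) + 2 Cu⁺(aq) → 2 F⁻(aq) + 2 Cu²⁺(aq)
Q = [F⁻]^2·[Cu²⁺]^2 / (P(F₂)·[Cu⁺]^2); log Q = 1.379.
E = E° − (0.0592/n) log Q = +2.64 − (0.0592/2)(1.379) = +2.599 V.

+2.599 V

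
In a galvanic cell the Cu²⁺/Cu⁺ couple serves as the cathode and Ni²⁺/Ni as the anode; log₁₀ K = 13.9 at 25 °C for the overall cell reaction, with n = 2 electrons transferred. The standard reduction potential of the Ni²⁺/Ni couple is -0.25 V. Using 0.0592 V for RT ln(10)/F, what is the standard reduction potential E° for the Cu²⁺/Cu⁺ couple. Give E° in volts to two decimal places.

+0.16 V

E°cell = (0.0592/n)·log K = (0.0592/2)(13.9) = +0.411 V.
Since Cu²⁺/Cu⁺ is the cathode and Ni²⁺/Ni the anode, E°cell = E°(Cu²⁺/Cu⁺) − E°(Ni²⁺/Ni).
So E°(Cu²⁺/Cu⁺) = E°cell + E°(Ni²⁺/Ni) = +0.411 + (-0.25) = +0.16 V.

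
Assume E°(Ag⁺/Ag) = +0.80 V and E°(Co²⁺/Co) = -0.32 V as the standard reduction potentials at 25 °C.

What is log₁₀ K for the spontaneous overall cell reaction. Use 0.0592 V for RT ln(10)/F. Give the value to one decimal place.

37.8

Cathode: Ag⁺/Ag; anode: Co²⁺/Co. E°cell = +1.12 V, n = 2.
log K = nE°cell / 0.0592 = (2)(+1.12) / 0.0592 = 37.8.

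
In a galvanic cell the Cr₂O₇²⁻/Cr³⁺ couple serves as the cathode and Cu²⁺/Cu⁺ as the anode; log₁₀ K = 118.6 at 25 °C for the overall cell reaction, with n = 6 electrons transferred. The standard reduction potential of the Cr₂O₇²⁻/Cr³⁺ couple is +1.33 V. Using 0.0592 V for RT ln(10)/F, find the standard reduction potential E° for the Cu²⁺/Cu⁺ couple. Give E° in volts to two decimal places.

+0.16 V

E°cell = (0.0592/n)·log K = (0.0592/6)(118.6) = +1.170 V.
Since Cr₂O₇²⁻/Cr³⁺ is the cathode and Cu²⁺/Cu⁺ the anode, E°cell = E°(Cr₂O₇²⁻/Cr³⁺) − E°(Cu²⁺/Cu⁺).
So E°(Cu²⁺/Cu⁺) = E°(Cr₂O₇²⁻/Cr³⁺) − E°cell = (+1.33) − (+1.170) = +0.16 V.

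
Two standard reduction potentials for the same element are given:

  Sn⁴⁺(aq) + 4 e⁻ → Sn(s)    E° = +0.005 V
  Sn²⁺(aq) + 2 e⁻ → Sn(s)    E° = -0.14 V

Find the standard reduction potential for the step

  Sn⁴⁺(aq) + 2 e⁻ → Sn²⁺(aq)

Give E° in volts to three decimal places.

Sequential free energies add, so n₃E°₃ = n₁E°₁ + n₂E°₂.
With n₃ = 4, and the known step contributing 2×(-0.14) V, the unknown satisfies 2·E° = 4×(+0.005) − 2×(-0.14) = +0.300.
E° = +0.300 / 2 = +0.150 V.

+0.150 V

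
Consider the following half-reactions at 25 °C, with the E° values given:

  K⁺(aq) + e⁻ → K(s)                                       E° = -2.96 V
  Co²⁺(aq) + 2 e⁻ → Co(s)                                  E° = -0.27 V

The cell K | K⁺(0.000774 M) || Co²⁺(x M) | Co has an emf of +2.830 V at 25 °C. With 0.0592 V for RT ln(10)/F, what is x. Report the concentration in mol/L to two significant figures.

Co²⁺/Co is the cathode, K⁺/K the anode: E°cell = +2.69 V, n = 2.
Overall reaction: Co²⁺(aq) + 2 K(s) → Co(s) + 2 K⁺(aq); Q = [K⁺]^2/[Co²⁺]^1.
From E = E° − (0.0592/n) log Q: log Q = (E° − E)·n/0.0592 = (+2.69 − (+2.830))·2/0.0592 = -4.7297.
So 1·log[Co²⁺] = 2·log(0.000774) − log Q = -6.2225 − (-4.7297) = -1.4928; [Co²⁺] = 10^(-1.4928) ≈ 0.032 M.

0.032 M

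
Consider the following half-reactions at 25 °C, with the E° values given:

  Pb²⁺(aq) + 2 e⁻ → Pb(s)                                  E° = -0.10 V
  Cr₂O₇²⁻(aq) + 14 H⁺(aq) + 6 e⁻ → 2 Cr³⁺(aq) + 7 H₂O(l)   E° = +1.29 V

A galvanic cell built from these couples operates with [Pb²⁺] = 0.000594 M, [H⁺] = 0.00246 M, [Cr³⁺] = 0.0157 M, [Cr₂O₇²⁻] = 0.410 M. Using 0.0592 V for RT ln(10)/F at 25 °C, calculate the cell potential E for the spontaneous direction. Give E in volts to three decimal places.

Cr₂O₇²⁻/Cr³⁺ is the cathode (higher E°), Pb²⁺/Pb the anode: E°cell = +1.29 − (-0.10) = +1.39 V, n = 6.
Overall: Cr₂O₇²⁻(aq) + 14 H⁺(aq) + 3 Pb(s) → 2 Cr³⁺(aq) + 7 H₂O(l) + 3 Pb²⁺(aq)
Q = [Cr³⁺]^2·[Pb²⁺]^3 / ([Cr₂O₇²⁻]·[H⁺]^14); log Q = 23.627.
E = E° − (0.0592/n) log Q = +1.39 − (0.0592/6)(23.627) = +1.157 V.

+1.157 V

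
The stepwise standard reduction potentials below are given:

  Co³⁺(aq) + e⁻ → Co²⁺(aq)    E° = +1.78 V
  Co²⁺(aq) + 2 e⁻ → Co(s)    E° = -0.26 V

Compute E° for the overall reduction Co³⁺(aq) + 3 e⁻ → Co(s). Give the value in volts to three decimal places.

Standard free energies of sequential steps add: ΔG°₃ = ΔG°₁ + ΔG°₂, so n₃E°₃ = n₁E°₁ + n₂E°₂.
E°₃ = (1×+1.78 + 2×-0.26) / 3 = (+1.260) / 3 = +0.420 V.

+0.420 V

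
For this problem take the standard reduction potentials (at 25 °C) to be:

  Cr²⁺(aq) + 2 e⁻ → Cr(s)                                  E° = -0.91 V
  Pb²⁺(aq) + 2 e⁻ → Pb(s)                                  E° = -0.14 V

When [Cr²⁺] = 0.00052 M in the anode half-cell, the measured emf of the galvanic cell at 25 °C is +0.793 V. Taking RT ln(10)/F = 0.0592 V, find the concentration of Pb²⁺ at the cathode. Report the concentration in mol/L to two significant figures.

Pb²⁺/Pb is the cathode, Cr²⁺/Cr the anode: E°cell = +0.77 V, n = 2.
Overall reaction: Pb²⁺(aq) + Cr(s) → Pb(s) + Cr²⁺(aq); Q = [Cr²⁺]^1/[Pb²⁺]^1.
From E = E° − (0.0592/n) log Q: log Q = (E° − E)·n/0.0592 = (+0.77 − (+0.793))·2/0.0592 = -0.7770.
So 1·log[Pb²⁺] = 1·log(0.00052) − log Q = -3.2840 − (-0.7770) = -2.5070; [Pb²⁺] = 10^(-2.5070) ≈ 0.0031 M.

0.0031 M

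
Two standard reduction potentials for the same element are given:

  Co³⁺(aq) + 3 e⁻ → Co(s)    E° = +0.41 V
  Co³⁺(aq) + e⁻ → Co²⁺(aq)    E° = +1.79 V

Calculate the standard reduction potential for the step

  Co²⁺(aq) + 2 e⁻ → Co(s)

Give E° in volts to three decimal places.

-0.280 V

Sequential free energies add, so n₃E°₃ = n₁E°₁ + n₂E°₂.
With n₃ = 3, and the known step contributing 1×(+1.79) V, the unknown satisfies 2·E° = 3×(+0.41) − 1×(+1.79) = -0.560.
E° = -0.560 / 2 = -0.280 V.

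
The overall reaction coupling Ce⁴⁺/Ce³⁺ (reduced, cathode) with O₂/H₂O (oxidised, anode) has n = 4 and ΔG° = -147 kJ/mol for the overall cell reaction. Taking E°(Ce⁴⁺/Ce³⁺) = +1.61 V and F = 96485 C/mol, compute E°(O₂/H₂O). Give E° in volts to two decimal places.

+1.23 V

E°cell = −ΔG°/(nF) = −(-147×10³)/((4)(96485)) = +0.381 V.
Since Ce⁴⁺/Ce³⁺ is the cathode and O₂/H₂O the anode, E°cell = E°(Ce⁴⁺/Ce³⁺) − E°(O₂/H₂O).
So E°(O₂/H₂O) = E°(Ce⁴⁺/Ce³⁺) − E°cell = (+1.61) − (+0.381) = +1.23 V.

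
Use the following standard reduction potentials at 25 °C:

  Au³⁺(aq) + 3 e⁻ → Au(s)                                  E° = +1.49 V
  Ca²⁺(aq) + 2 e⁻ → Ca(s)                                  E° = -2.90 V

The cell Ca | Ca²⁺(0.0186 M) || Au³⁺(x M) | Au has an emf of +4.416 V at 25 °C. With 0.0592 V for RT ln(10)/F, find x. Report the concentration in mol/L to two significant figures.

0.053 M

Au³⁺/Au is the cathode, Ca²⁺/Ca the anode: E°cell = +4.39 V, n = 6.
Overall reaction: 2 Au³⁺(aq) + 3 Ca(s) → 2 Au(s) + 3 Ca²⁺(aq); Q = [Ca²⁺]^3/[Au³⁺]^2.
From E = E° − (0.0592/n) log Q: log Q = (E° − E)·n/0.0592 = (+4.39 − (+4.416))·6/0.0592 = -2.6351.
So 2·log[Au³⁺] = 3·log(0.0186) − log Q = -5.1915 − (-2.6351) = -2.5564; log[Au³⁺] = -2.5564 / 2 = -1.2782; [Au³⁺] = 10^(-1.2782) ≈ 0.053 M.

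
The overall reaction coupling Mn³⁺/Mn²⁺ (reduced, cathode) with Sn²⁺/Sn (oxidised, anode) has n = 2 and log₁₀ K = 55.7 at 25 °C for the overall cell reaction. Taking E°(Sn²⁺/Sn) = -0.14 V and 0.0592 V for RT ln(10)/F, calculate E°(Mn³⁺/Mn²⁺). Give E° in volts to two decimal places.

+1.51 V

E°cell = (0.0592/n)·log K = (0.0592/2)(55.7) = +1.649 V.
Since Mn³⁺/Mn²⁺ is the cathode and Sn²⁺/Sn the anode, E°cell = E°(Mn³⁺/Mn²⁺) − E°(Sn²⁺/Sn).
So E°(Mn³⁺/Mn²⁺) = E°cell + E°(Sn²⁺/Sn) = +1.649 + (-0.14) = +1.51 V.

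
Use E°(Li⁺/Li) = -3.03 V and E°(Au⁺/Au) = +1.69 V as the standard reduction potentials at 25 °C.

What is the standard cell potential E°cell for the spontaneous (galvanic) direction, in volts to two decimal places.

+4.72 V

The Au⁺/Au couple has the higher reduction potential, so it is the cathode; Li⁺/Li is oxidised at the anode.
E°cell = E°(cathode) − E°(anode) = (+1.69) − (-3.03) = +4.72 V.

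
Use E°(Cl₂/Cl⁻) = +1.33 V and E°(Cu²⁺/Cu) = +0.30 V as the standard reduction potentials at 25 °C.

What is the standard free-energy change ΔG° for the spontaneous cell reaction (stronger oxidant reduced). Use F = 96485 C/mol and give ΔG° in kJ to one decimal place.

-198.8 kJ

Cl₂/Cl⁻ (E° = +1.33 V) is the cathode; Cu²⁺/Cu (E° = +0.30 V) is the anode, so E°cell = +1.03 V.
Balancing electrons gives n = 2 (lcm of 2 and 2).
ΔG° = −nFE° = −(2)(96485)(+1.03) = -198,759 J = -198.8 kJ.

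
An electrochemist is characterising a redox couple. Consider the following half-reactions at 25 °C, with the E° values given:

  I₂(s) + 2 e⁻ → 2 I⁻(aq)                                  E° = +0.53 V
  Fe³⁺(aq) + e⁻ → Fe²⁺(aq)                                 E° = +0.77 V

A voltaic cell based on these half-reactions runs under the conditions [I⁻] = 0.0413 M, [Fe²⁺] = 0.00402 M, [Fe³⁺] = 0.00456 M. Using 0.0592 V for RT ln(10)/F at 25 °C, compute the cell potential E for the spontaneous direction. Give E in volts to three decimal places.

Fe³⁺/Fe²⁺ is the cathode (higher E°), I₂/I⁻ the anode: E°cell = +0.77 − (+0.53) = +0.24 V, n = 2.
Overall: 2 Fe³⁺(aq) + 2 I⁻(aq) → 2 Fe²⁺(aq) + I₂(s)
Q = [Fe²⁺]^2 / ([Fe³⁺]^2·[I⁻]^2); log Q = 2.659.
E = E° − (0.0592/n) log Q = +0.24 − (0.0592/2)(2.659) = +0.161 V.

+0.161 V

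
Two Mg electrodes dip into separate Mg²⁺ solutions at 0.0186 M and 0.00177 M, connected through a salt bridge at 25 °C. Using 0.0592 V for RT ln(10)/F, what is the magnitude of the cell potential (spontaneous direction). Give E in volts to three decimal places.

For a concentration cell E°cell = 0. The 0.0186 M side is the cathode (reduction is favoured where [Mg²⁺] is higher).
With n = 2, E = −(0.0592/2) log([Mg²⁺]ₐₙ/[Mg²⁺]꜀ₐₜ) = −(0.0592/2) log(0.00177/0.0186) = −(0.0592/2)(-1.022) = +0.030 V.

+0.030 V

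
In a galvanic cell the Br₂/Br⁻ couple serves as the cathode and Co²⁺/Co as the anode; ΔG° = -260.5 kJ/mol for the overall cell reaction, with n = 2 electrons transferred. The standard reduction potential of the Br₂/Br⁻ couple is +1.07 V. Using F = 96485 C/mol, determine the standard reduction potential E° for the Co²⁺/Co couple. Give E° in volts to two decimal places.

-0.28 V

E°cell = −ΔG°/(nF) = −(-260.5×10³)/((2)(96485)) = +1.350 V.
Since Br₂/Br⁻ is the cathode and Co²⁺/Co the anode, E°cell = E°(Br₂/Br⁻) − E°(Co²⁺/Co).
So E°(Co²⁺/Co) = E°(Br₂/Br⁻) − E°cell = (+1.07) − (+1.350) = -0.28 V.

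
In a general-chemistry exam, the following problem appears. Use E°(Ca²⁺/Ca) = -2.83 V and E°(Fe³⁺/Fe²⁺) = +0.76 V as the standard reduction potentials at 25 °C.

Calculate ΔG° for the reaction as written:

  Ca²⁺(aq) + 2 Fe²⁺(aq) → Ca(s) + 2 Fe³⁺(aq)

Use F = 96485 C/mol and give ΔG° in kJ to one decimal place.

As written, Ca²⁺/Ca is reduced (cathode) and Fe³⁺/Fe²⁺ is oxidised (anode), so E°cell = (-2.83) − (+0.76) = -3.59 V.
Balancing electrons gives n = 2.
ΔG° = −nFE° = −(2)(96485)(-3.59) = 692,762 J = +692.8 kJ.

+692.8 kJ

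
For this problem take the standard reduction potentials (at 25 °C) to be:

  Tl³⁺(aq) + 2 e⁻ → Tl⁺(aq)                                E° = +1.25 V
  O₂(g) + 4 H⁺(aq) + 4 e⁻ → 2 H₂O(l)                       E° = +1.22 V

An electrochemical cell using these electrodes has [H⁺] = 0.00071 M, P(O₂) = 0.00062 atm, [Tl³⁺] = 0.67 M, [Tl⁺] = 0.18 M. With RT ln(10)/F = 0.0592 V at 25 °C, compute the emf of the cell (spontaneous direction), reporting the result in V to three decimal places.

+0.281 V

Tl³⁺/Tl⁺ is the cathode (higher E°), O₂/H₂O the anode: E°cell = +1.25 − (+1.22) = +0.03 V, n = 4.
Overall: 2 Tl³⁺(aq) + 2 H₂O(l) → 2 Tl⁺(aq) + O₂(g) + 4 H⁺(aq)
Q = [Tl⁺]^2·P(O₂)·[H⁺]^4 / ([Tl³⁺]^2); log Q = -16.944.
E = E° − (0.0592/n) log Q = +0.03 − (0.0592/4)(-16.944) = +0.281 V.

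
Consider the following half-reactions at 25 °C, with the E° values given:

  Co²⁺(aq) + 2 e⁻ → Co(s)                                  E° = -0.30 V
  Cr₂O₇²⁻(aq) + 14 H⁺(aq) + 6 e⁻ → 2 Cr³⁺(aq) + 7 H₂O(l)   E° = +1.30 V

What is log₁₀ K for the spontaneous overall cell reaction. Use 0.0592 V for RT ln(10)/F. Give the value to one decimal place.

Cathode: Cr₂O₇²⁻/Cr³⁺; anode: Co²⁺/Co. E°cell = +1.60 V, n = 6.
log K = nE°cell / 0.0592 = (6)(+1.60) / 0.0592 = 162.2.

162.2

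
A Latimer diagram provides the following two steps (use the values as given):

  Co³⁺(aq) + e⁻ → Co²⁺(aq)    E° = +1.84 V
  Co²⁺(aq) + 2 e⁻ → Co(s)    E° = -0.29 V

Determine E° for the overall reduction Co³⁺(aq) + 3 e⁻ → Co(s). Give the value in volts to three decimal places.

Standard free energies of sequential steps add: ΔG°₃ = ΔG°₁ + ΔG°₂, so n₃E°₃ = n₁E°₁ + n₂E°₂.
E°₃ = (1×+1.84 + 2×-0.29) / 3 = (+1.260) / 3 = +0.420 V.
Simply averaging or adding the two E° values would be wrong; the electron-weighted sum is required.

+0.420 V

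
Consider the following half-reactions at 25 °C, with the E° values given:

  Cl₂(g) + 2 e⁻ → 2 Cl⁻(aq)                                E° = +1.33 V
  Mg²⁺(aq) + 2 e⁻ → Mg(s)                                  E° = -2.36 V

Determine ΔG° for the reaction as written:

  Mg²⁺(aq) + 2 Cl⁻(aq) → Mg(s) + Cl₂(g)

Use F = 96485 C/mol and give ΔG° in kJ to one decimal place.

+712.1 kJ

As written, Mg²⁺/Mg is reduced (cathode) and Cl₂/Cl⁻ is oxidised (anode), so E°cell = (-2.36) − (+1.33) = -3.69 V.
Balancing electrons gives n = 2.
ΔG° = −nFE° = −(2)(96485)(-3.69) = 712,059 J = +712.1 kJ.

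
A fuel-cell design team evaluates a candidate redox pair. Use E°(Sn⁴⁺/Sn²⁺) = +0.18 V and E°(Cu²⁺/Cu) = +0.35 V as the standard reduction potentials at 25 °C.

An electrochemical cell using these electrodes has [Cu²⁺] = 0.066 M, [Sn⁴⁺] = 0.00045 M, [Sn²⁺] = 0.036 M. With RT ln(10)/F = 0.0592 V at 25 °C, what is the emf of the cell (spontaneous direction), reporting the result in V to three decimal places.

Cu²⁺/Cu is the cathode (higher E°), Sn⁴⁺/Sn²⁺ the anode: E°cell = +0.35 − (+0.18) = +0.17 V, n = 2.
Overall: Cu²⁺(aq) + Sn²⁺(aq) → Cu(s) + Sn⁴⁺(aq)
Q = [Sn⁴⁺] / ([Cu²⁺]·[Sn²⁺]); log Q = -0.723.
E = E° − (0.0592/n) log Q = +0.17 − (0.0592/2)(-0.723) = +0.191 V.

+0.191 V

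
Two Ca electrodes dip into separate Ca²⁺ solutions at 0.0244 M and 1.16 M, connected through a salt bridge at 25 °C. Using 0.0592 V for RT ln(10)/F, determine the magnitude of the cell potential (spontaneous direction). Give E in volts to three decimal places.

+0.050 V

For a concentration cell E°cell = 0. The 1.16 M side is the cathode (reduction is favoured where [Ca²⁺] is higher).
With n = 2, E = −(0.0592/2) log([Ca²⁺]ₐₙ/[Ca²⁺]꜀ₐₜ) = −(0.0592/2) log(0.0244/1.16) = −(0.0592/2)(-1.677) = +0.050 V.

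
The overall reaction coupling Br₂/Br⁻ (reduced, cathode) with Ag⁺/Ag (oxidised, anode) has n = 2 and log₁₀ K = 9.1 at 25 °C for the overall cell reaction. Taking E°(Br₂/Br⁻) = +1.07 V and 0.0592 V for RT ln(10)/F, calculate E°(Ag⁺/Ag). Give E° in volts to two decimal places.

+0.80 V

E°cell = (0.0592/n)·log K = (0.0592/2)(9.1) = +0.269 V.
Since Br₂/Br⁻ is the cathode and Ag⁺/Ag the anode, E°cell = E°(Br₂/Br⁻) − E°(Ag⁺/Ag).
So E°(Ag⁺/Ag) = E°(Br₂/Br⁻) − E°cell = (+1.07) − (+0.269) = +0.80 V.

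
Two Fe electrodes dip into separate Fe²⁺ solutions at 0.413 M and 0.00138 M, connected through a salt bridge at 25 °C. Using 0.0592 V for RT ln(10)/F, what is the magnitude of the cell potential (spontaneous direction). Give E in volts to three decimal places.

For a concentration cell E°cell = 0. The 0.413 M side is the cathode (reduction is favoured where [Fe²⁺] is higher).
With n = 2, E = −(0.0592/2) log([Fe²⁺]ₐₙ/[Fe²⁺]꜀ₐₜ) = −(0.0592/2) log(0.00138/0.413) = −(0.0592/2)(-2.476) = +0.073 V.

+0.073 V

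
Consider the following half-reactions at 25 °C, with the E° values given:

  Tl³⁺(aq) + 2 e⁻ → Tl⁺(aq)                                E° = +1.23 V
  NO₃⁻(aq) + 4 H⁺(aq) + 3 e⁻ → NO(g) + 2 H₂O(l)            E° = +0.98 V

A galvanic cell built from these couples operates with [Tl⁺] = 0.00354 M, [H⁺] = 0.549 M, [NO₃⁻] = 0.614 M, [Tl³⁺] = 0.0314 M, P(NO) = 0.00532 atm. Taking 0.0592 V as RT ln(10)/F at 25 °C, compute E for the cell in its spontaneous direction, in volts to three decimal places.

+0.258 V

Tl³⁺/Tl⁺ is the cathode (higher E°), NO₃⁻/NO the anode: E°cell = +1.23 − (+0.98) = +0.25 V, n = 6.
Overall: 3 Tl³⁺(aq) + 2 NO(g) + 4 H₂O(l) → 3 Tl⁺(aq) + 2 NO₃⁻(aq) + 8 H⁺(aq)
Q = [Tl⁺]^3·[NO₃⁻]^2·[H⁺]^8 / ([Tl³⁺]^3·P(NO)^2); log Q = -0.803.
E = E° − (0.0592/n) log Q = +0.25 − (0.0592/6)(-0.803) = +0.258 V.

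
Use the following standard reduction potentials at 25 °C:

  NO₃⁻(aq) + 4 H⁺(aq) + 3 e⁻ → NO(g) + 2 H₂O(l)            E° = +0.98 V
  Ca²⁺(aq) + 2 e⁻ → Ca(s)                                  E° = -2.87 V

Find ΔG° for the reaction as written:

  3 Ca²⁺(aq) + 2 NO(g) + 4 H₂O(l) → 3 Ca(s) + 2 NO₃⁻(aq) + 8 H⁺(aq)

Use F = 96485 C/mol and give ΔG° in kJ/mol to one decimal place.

As written, Ca²⁺/Ca is reduced (cathode) and NO₃⁻/NO is oxidised (anode), so E°cell = (-2.87) − (+0.98) = -3.85 V.
Balancing electrons gives n = 6.
ΔG° = −nFE° = −(6)(96485)(-3.85) = 2,228,804 J = +2228.8 kJ/mol.

+2228.8 kJ/mol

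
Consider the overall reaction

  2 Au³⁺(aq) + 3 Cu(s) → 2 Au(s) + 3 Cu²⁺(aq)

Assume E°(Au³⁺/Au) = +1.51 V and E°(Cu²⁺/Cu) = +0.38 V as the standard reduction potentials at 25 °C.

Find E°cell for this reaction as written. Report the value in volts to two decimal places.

+1.13 V

The Au³⁺/Au couple has the higher reduction potential, so it is the cathode; Cu²⁺/Cu is oxidised at the anode.
E°cell = E°(cathode) − E°(anode) = (+1.51) − (+0.38) = +1.13 V.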